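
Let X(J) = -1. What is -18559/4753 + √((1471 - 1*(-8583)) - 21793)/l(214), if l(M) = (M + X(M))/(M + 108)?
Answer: -18559/4753 + 322*I*√11739/213 ≈ -3.9047 + 163.79*I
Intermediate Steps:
l(M) = (-1 + M)/(108 + M) (l(M) = (M - 1)/(M + 108) = (-1 + M)/(108 + M))
-18559/4753 + √((1471 - 1*(-8583)) - 21793)/l(214) = -18559/4753 + √((1471 - 1*(-8583)) - 21793)/(((-1 + 214)/(108 + 214))) = -18559*1/4753 + √((1471 + 8583) - 21793)/((213/322)) = -18559/4753 + √(10054 - 21793)/(((1/322)*213)) = -18559/4753 + √(-11739)/(213/322) = -18559/4753 + (I*√11739)*(322/213) = -18559/4753 + 322*I*√11739/213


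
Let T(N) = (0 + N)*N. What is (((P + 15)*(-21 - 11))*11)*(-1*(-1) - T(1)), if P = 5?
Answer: 0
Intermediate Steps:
T(N) = N² (T(N) = N*N = N²)
(((P + 15)*(-21 - 11))*11)*(-1*(-1) - T(1)) = (((5 + 15)*(-21 - 11))*11)*(-1*(-1) - 1*1²) = ((20*(-32))*11)*(1 - 1*1) = (-640*11)*(1 - 1) = -7040*0 = 0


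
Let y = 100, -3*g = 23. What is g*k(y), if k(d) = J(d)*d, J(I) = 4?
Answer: -9200/3 ≈ -3066.7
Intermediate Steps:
g = -23/3 (g = -1/3*23 = -23/3 ≈ -7.6667)
k(d) = 4*d
g*k(y) = -92*100/3 = -23/3*400 = -9200/3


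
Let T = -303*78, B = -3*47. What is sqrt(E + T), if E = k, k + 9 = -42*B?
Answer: 3*I*sqrt(1969) ≈ 133.12*I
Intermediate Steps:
B = -141
T = -23634
k = 5913 (k = -9 - 42*(-141) = -9 + 5922 = 5913)
E = 5913
sqrt(E + T) = sqrt(5913 - 23634) = sqrt(-17721) = 3*I*sqrt(1969)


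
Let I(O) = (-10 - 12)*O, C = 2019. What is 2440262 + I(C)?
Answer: 2395844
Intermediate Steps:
I(O) = -22*O
2440262 + I(C) = 2440262 - 22*2019 = 2440262 - 44418 = 2395844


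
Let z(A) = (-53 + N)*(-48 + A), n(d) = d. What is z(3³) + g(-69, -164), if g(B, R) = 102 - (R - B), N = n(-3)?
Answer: 1373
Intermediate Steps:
N = -3
g(B, R) = 102 + B - R (g(B, R) = 102 + (B - R) = 102 + B - R)
z(A) = 2688 - 56*A (z(A) = (-53 - 3)*(-48 + A) = -56*(-48 + A) = 2688 - 56*A)
z(3³) + g(-69, -164) = (2688 - 56*3³) + (102 - 69 - 1*(-164)) = (2688 - 56*27) + (102 - 69 + 164) = (2688 - 1512) + 197 = 1176 + 197 = 1373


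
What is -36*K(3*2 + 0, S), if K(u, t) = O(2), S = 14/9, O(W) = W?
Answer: -72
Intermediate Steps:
S = 14/9 (S = 14*(1/9) = 14/9 ≈ 1.5556)
K(u, t) = 2
-36*K(3*2 + 0, S) = -36*2 = -72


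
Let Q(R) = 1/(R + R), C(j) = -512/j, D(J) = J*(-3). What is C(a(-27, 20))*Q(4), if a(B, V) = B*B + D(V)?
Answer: -64/669 ≈ -0.095665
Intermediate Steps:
D(J) = -3*J
a(B, V) = B² - 3*V (a(B, V) = B*B - 3*V = B² - 3*V)
Q(R) = 1/(2*R)
C(a(-27, 20))*Q(4) = (-512/((-27)² - 3*20))*((½)/4) = (-512/(729 - 60))*((½)*(¼)) = -512/669*(⅛) = -512*1/669*(⅛) = -512/669*⅛ = -64/669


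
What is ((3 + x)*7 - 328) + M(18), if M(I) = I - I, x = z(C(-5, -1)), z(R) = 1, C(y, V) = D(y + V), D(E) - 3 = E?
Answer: -300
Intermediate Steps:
D(E) = 3 + E
C(y, V) = 3 + V + y (C(y, V) = 3 + (y + V) = 3 + (V + y) = 3 + V + y)
x = 1
M(I) = 0
((3 + x)*7 - 328) + M(18) = ((3 + 1)*7 - 328) + 0 = (4*7 - 328) + 0 = (28 - 328) + 0 = -300 + 0 = -300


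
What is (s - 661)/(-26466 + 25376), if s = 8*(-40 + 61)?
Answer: 493/1090 ≈ 0.45229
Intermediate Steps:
s = 168 (s = 8*21 = 168)
(s - 661)/(-26466 + 25376) = (168 - 661)/(-26466 + 25376) = -493/(-1090) = -493*(-1/1090) = 493/1090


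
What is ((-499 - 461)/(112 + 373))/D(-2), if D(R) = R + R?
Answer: 48/97 ≈ 0.49485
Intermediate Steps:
D(R) = 2*R
((-499 - 461)/(112 + 373))/D(-2) = ((-499 - 461)/(112 + 373))/((2*(-2))) = -960/485/(-4) = -960*1/485*(-¼) = -192/97*(-¼) = 48/97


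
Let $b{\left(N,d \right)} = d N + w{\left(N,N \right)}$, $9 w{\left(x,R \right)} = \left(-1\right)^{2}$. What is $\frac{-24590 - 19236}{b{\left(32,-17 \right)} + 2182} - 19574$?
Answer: $- \frac{288973916}{14743} \approx -19601.0$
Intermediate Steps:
$w{\left(x,R \right)} = \frac{1}{9}$ ($w{\left(x,R \right)} = \frac{\left(-1\right)^{2}}{9} = \frac{1}{9} \cdot 1 = \frac{1}{9}$)
$b{\left(N,d \right)} = \frac{1}{9} + N d$ ($b{\left(N,d \right)} = d N + \frac{1}{9} = N d + \frac{1}{9} = \frac{1}{9} + N d$)
$\frac{-24590 - 19236}{b{\left(32,-17 \right)} + 2182} - 19574 = \frac{-24590 - 19236}{\left(\frac{1}{9} + 32 \left(-17\right)\right) + 2182} - 19574 = - \frac{43826}{\left(\frac{1}{9} - 544\right) + 2182} - 19574 = - \frac{43826}{- \frac{4895}{9} + 2182} - 19574 = - \frac{43826}{\frac{14743}{9}} - 19574 = \left(-43826\right) \frac{9}{14743} - 19574 = - \frac{394434}{14743} - 19574 = - \frac{288973916}{14743}$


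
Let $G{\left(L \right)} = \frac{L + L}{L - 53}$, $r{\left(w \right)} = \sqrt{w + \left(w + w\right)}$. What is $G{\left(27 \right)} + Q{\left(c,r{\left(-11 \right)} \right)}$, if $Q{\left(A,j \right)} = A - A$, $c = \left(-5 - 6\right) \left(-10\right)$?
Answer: $- \frac{27}{13} \approx -2.0769$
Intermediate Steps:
$c = 110$ ($c = \left(-5 - 6\right) \left(-10\right) = \left(-11\right) \left(-10\right) = 110$)
$r{\left(w \right)} = \sqrt{3} \sqrt{w}$ ($r{\left(w \right)} = \sqrt{w + 2 w} = \sqrt{3 w} = \sqrt{3} \sqrt{w}$)
$G{\left(L \right)} = \frac{2 L}{-53 + L}$
$Q{\left(A,j \right)} = 0$
$G{\left(27 \right)} + Q{\left(c,r{\left(-11 \right)} \right)} = 2 \cdot 27 \frac{1}{-53 + 27} + 0 = 2 \cdot 27 \frac{1}{-26} + 0 = 2 \cdot 27 \left(- \frac{1}{26}\right) + 0 = - \frac{27}{13} + 0 = - \frac{27}{13}$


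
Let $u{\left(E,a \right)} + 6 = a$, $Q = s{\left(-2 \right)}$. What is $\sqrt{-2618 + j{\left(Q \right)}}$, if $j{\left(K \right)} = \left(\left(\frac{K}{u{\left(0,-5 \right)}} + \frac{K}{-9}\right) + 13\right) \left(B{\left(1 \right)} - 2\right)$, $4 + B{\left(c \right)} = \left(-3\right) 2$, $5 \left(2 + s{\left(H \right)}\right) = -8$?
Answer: $\frac{i \sqrt{336710}}{11} \approx 52.752 i$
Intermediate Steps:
$s{\left(H \right)} = - \frac{18}{5}$ ($s{\left(H \right)} = -2 + \frac{1}{5} \left(-8\right) = -2 - \frac{8}{5} = - \frac{18}{5}$)
$Q = - \frac{18}{5} \approx -3.6$
$u{\left(E,a \right)} = -6 + a$
$B{\left(c \right)} = -10$ ($B{\left(c \right)} = -4 - 6 = -10$)
$j{\left(K \right)} = -156 + \frac{80 K}{33}$ ($j{\left(K \right)} = \left(\left(\frac{K}{-6 - 5} + \frac{K}{-9}\right) + 13\right) \left(-10 - 2\right) = \left(\left(\frac{K}{-11} + K \left(- \frac{1}{9}\right)\right) + 13\right) \left(-12\right) = \left(\left(K \left(- \frac{1}{11}\right) - \frac{K}{9}\right) + 13\right) \left(-12\right) = \left(\left(- \frac{K}{11} - \frac{K}{9}\right) + 13\right) \left(-12\right) = \left(- \frac{20 K}{99} + 13\right) \left(-12\right) = \left(13 - \frac{20 K}{99}\right) \left(-12\right) = -156 + \frac{80 K}{33}$)
$\sqrt{-2618 + j{\left(Q \right)}} = \sqrt{-2618 + \left(-156 + \frac{80}{33} \left(- \frac{18}{5}\right)\right)} = \sqrt{-2618 - \frac{1812}{11}} = \sqrt{- \frac{30610}{11}} = \frac{i \sqrt{336710}}{11}$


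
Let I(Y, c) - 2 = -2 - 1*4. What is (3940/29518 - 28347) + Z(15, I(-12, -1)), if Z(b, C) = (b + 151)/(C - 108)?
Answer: -23430023565/826504 ≈ -28348.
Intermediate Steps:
I(Y, c) = -4 (I(Y, c) = 2 + (-2 - 1*4) = 2 + (-2 - 4) = 2 - 6 = -4)
Z(b, C) = (151 + b)/(-108 + C)
(3940/29518 - 28347) + Z(15, I(-12, -1)) = (3940/29518 - 28347) + (151 + 15)/(-108 - 4) = (3940*(1/29518) - 28347) + 166/(-112) = (1970/14759 - 28347) - 1/112*166 = -418371403/14759 - 83/56 = -23430023565/826504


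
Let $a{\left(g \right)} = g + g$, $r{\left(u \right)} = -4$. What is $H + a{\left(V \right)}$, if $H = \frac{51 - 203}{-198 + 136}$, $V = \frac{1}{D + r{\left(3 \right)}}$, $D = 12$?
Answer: $\frac{335}{124} \approx 2.7016$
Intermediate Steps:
$V = \frac{1}{8}$ ($V = \frac{1}{12 - 4} = \frac{1}{8} \approx 0.125$)
$a{\left(g \right)} = 2 g$
$H = \frac{76}{31}$ ($H = - \frac{152}{-62} = \left(-152\right) \left(- \frac{1}{62}\right) = \frac{76}{31} \approx 2.4516$)
$H + a{\left(V \right)} = \frac{76}{31} + 2 \cdot \frac{1}{8} = \frac{76}{31} + \frac{1}{4} = \frac{335}{124}$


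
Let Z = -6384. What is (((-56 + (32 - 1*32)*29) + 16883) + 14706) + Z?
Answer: 25149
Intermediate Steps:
(((-56 + (32 - 1*32)*29) + 16883) + 14706) + Z = (((-56 + (32 - 1*32)*29) + 16883) + 14706) - 6384 = (((-56 + (32 - 32)*29) + 16883) + 14706) - 6384 = (((-56 + 0*29) + 16883) + 14706) - 6384 = (((-56 + 0) + 16883) + 14706) - 6384 = ((-56 + 16883) + 14706) - 6384 = (16827 + 14706) - 6384 = 31533 - 6384 = 25149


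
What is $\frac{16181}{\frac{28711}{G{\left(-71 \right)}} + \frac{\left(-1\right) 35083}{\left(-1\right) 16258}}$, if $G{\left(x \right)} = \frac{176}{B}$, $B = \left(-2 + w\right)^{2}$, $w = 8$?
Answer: $\frac{526141396}{191027027} \approx 2.7543$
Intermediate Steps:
$B = 36$ ($B = \left(-2 + 8\right)^{2} = 6^{2} = 36$)
$G{\left(x \right)} = \frac{44}{9}$ ($G{\left(x \right)} = \frac{176}{36} = 176 \cdot \frac{1}{36} = \frac{44}{9}$)
$\frac{16181}{\frac{28711}{G{\left(-71 \right)}} + \frac{\left(-1\right) 35083}{\left(-1\right) 16258}} = \frac{16181}{\frac{28711}{\frac{44}{9}} + \frac{\left(-1\right) 35083}{\left(-1\right) 16258}} = \frac{16181}{28711 \cdot \frac{9}{44} - \frac{35083}{-16258}} = \frac{16181}{\frac{258399}{44} - - \frac{35083}{16258}} = \frac{16181}{\frac{258399}{44} + \frac{35083}{16258}} = \frac{16181}{\frac{191027027}{32516}} = 16181 \cdot \frac{32516}{191027027} = \frac{526141396}{191027027}$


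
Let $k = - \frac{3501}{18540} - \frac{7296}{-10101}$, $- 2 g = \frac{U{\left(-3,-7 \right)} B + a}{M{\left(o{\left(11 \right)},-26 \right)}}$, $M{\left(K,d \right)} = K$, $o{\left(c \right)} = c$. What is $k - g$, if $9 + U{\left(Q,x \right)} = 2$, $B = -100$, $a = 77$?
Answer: $\frac{2735345497}{76296220} \approx 35.852$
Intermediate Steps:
$U{\left(Q,x \right)} = -7$ ($U{\left(Q,x \right)} = -9 + 2 = -7$)
$g = - \frac{777}{22}$ ($g = - \frac{\left(\left(-7\right) \left(-100\right) + 77\right) \frac{1}{11}}{2} = - \frac{\left(700 + 77\right) \frac{1}{11}}{2} = - \frac{777 \cdot \frac{1}{11}}{2} = \left(- \frac{1}{2}\right) \frac{777}{11} = - \frac{777}{22} \approx -35.318$)
$k = \frac{3700157}{6936020}$ ($k = \left(-3501\right) \frac{1}{18540} - - \frac{2432}{3367} = - \frac{389}{2060} + \frac{2432}{3367} = \frac{3700157}{6936020} \approx 0.53347$)
$k - g = \frac{3700157}{6936020} - - \frac{777}{22} = \frac{3700157}{6936020} + \frac{777}{22} = \frac{2735345497}{76296220}$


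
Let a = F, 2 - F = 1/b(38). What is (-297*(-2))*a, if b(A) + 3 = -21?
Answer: 4851/4 ≈ 1212.8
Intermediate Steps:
b(A) = -24 (b(A) = -3 - 21 = -24)
F = 49/24 (F = 2 - 1/(-24) = 2 - 1*(-1/24) = 2 + 1/24 = 49/24 ≈ 2.0417)
a = 49/24 ≈ 2.0417
(-297*(-2))*a = -297*(-2)*(49/24) = 594*(49/24) = 4851/4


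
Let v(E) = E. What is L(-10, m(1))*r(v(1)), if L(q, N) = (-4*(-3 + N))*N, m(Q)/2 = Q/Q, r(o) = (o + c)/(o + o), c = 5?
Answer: 24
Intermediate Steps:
r(o) = (5 + o)/(2*o) (r(o) = (o + 5)/(o + o) = (5 + o)/((2*o)) = (5 + o)*(1/(2*o)) = (5 + o)/(2*o))
m(Q) = 2 (m(Q) = 2*(Q/Q) = 2*1 = 2)
L(q, N) = N*(12 - 4*N) (L(q, N) = (12 - 4*N)*N = N*(12 - 4*N))
L(-10, m(1))*r(v(1)) = (4*2*(3 - 1*2))*((1/2)*(5 + 1)/1) = (4*2*(3 - 2))*((1/2)*1*6) = (4*2*1)*3 = 8*3 = 24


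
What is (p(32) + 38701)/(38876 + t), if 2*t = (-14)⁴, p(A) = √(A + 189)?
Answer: 2977/4468 + √221/58084 ≈ 0.66655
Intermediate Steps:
p(A) = √(189 + A)
t = 19208 (t = (½)*(-14)⁴ = (½)*38416 = 19208)
(p(32) + 38701)/(38876 + t) = (√(189 + 32) + 38701)/(38876 + 19208) = (√221 + 38701)/58084 = (38701 + √221)*(1/58084) = 2977/4468 + √221/58084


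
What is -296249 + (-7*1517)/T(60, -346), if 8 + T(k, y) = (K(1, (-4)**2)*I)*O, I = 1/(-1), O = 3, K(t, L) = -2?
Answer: -581879/2 ≈ -2.9094e+5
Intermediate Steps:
I = -1 (I = 1*(-1) = -1)
T(k, y) = -2 (T(k, y) = -8 - 2*(-1)*3 = -8 + 2*3 = -8 + 6 = -2)
-296249 + (-7*1517)/T(60, -346) = -296249 - 7*1517/(-2) = -296249 - 10619*(-1/2) = -296249 + 10619/2 = -581879/2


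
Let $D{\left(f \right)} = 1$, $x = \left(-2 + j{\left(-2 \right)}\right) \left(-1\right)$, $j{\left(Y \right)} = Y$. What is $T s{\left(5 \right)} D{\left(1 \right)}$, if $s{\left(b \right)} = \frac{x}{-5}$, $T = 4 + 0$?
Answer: $- \frac{16}{5} \approx -3.2$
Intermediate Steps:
$T = 4$
$x = 4$ ($x = \left(-2 - 2\right) \left(-1\right) = \left(-4\right) \left(-1\right) = 4$)
$s{\left(b \right)} = - \frac{4}{5}$ ($s{\left(b \right)} = \frac{4}{-5} = 4 \left(- \frac{1}{5}\right) = - \frac{4}{5}$)
$T s{\left(5 \right)} D{\left(1 \right)} = 4 \left(- \frac{4}{5}\right) 1 = \left(- \frac{16}{5}\right) 1 = - \frac{16}{5}$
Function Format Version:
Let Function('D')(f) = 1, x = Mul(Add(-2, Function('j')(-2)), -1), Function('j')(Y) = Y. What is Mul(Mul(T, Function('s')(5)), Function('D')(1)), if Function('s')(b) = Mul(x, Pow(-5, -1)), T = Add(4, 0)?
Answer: Rational(-16, 5) ≈ -3.2000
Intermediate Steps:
T = 4
x = 4 (x = Mul(Add(-2, -2), -1) = Mul(-4, -1) = 4)
Function('s')(b) = Rational(-4, 5) (Function('s')(b) = Mul(4, Pow(-5, -1)) = Mul(4, Rational(-1, 5)) = Rational(-4, 5))
Mul(Mul(T, Function('s')(5)), Function('D')(1)) = Mul(Mul(4, Rational(-4, 5)), 1) = Mul(Rational(-16, 5), 1) = Rational(-16, 5)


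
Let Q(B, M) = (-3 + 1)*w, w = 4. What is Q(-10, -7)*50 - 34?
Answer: -434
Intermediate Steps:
Q(B, M) = -8 (Q(B, M) = (-3 + 1)*4 = -2*4 = -8)
Q(-10, -7)*50 - 34 = -8*50 - 34 = -400 - 34 = -434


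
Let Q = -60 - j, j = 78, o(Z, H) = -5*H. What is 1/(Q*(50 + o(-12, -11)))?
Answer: -1/14490 ≈ -6.9013e-5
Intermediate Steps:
Q = -138 (Q = -60 - 1*78 = -60 - 78 = -138)
1/(Q*(50 + o(-12, -11))) = 1/(-138*(50 - 5*(-11))) = 1/(-138*(50 + 55)) = 1/(-138*105) = 1/(-14490) = -1/14490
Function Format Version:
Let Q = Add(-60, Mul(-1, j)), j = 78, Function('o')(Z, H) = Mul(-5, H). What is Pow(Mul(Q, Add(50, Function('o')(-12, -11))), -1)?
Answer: Rational(-1, 14490) ≈ -6.9013e-5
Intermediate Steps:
Q = -138 (Q = Add(-60, Mul(-1, 78)) = Add(-60, -78) = -138)
Pow(Mul(Q, Add(50, Function('o')(-12, -11))), -1) = Pow(Mul(-138, Add(50, Mul(-5, -11))), -1) = Pow(Mul(-138, Add(50, 55)), -1) = Pow(Mul(-138, 105), -1) = Pow(-14490, -1) = Rational(-1, 14490)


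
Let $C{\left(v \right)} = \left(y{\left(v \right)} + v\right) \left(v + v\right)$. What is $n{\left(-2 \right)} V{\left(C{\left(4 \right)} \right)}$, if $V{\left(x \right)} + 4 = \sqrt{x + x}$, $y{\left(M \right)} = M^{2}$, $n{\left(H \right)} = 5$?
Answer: $-20 + 40 \sqrt{5} \approx 69.443$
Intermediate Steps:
$C{\left(v \right)} = 2 v \left(v + v^{2}\right)$ ($C{\left(v \right)} = \left(v^{2} + v\right) \left(v + v\right) = \left(v + v^{2}\right) 2 v = 2 v \left(v + v^{2}\right)$)
$V{\left(x \right)} = -4 + \sqrt{2} \sqrt{x}$ ($V{\left(x \right)} = -4 + \sqrt{x + x} = -4 + \sqrt{2 x} = -4 + \sqrt{2} \sqrt{x}$)
$n{\left(-2 \right)} V{\left(C{\left(4 \right)} \right)} = 5 \left(-4 + \sqrt{2} \sqrt{2 \cdot 4^{2} \left(1 + 4\right)}\right) = 5 \left(-4 + \sqrt{2} \sqrt{2 \cdot 16 \cdot 5}\right) = 5 \left(-4 + \sqrt{2} \sqrt{160}\right) = 5 \left(-4 + \sqrt{2} \cdot 4 \sqrt{10}\right) = 5 \left(-4 + 8 \sqrt{5}\right) = -20 + 40 \sqrt{5}$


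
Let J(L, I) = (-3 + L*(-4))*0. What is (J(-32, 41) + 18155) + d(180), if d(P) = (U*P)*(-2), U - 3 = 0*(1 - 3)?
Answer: 17075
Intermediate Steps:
U = 3 (U = 3 + 0*(1 - 3) = 3 + 0*(-2) = 3 + 0 = 3)
d(P) = -6*P (d(P) = (3*P)*(-2) = -6*P)
J(L, I) = 0 (J(L, I) = (-3 - 4*L)*0 = 0)
(J(-32, 41) + 18155) + d(180) = (0 + 18155) - 6*180 = 18155 - 1080 = 17075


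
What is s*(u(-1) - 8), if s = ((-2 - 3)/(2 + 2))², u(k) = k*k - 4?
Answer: -275/16 ≈ -17.188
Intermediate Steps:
u(k) = -4 + k² (u(k) = k² - 4 = -4 + k²)
s = 25/16 (s = (-5/4)² = 25/16 ≈ 1.5625)
s*(u(-1) - 8) = 25*((-4 + (-1)²) - 8)/16 = 25*((-4 + 1) - 8)/16 = 25*(-3 - 8)/16 = (25/16)*(-11) = -275/16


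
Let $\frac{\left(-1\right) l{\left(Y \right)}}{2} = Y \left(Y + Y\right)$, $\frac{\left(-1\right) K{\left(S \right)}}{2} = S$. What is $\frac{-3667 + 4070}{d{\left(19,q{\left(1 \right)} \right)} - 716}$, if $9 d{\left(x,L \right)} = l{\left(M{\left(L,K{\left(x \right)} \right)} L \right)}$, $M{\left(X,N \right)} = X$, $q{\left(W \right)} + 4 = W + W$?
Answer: $- \frac{3627}{6508} \approx -0.55731$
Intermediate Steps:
$q{\left(W \right)} = -4 + 2 W$ ($q{\left(W \right)} = -4 + \left(W + W\right) = -4 + 2 W$)
$K{\left(S \right)} = - 2 S$
$l{\left(Y \right)} = - 4 Y^{2}$ ($l{\left(Y \right)} = - 2 Y \left(Y + Y\right) = - 2 Y 2 Y = - 2 \cdot 2 Y^{2} = - 4 Y^{2}$)
$d{\left(x,L \right)} = - \frac{4 L^{4}}{9}$ ($d{\left(x,L \right)} = \frac{\left(-4\right) \left(L L\right)^{2}}{9} = \frac{\left(-4\right) \left(L^{2}\right)^{2}}{9} = \frac{\left(-4\right) L^{4}}{9} = - \frac{4 L^{4}}{9}$)
$\frac{-3667 + 4070}{d{\left(19,q{\left(1 \right)} \right)} - 716} = \frac{-3667 + 4070}{- \frac{4 \left(-4 + 2 \cdot 1\right)^{4}}{9} - 716} = \frac{403}{- \frac{4 \left(-4 + 2\right)^{4}}{9} - 716} = \frac{403}{- \frac{4 \left(-2\right)^{4}}{9} - 716} = \frac{403}{\left(- \frac{4}{9}\right) 16 - 716} = \frac{403}{- \frac{64}{9} - 716} = \frac{403}{- \frac{6508}{9}} = 403 \left(- \frac{9}{6508}\right) = - \frac{3627}{6508}$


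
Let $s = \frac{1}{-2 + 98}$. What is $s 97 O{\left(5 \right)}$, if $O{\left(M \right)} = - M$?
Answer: $- \frac{485}{96} \approx -5.0521$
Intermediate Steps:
$s = \frac{1}{96} \approx 0.010417$
$s 97 O{\left(5 \right)} = \frac{1}{96} \cdot 97 \left(\left(-1\right) 5\right) = \frac{97}{96} \left(-5\right) = - \frac{485}{96}$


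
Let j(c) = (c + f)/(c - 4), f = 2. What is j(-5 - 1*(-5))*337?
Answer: -337/2 ≈ -168.50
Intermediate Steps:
j(c) = (2 + c)/(-4 + c) (j(c) = (c + 2)/(c - 4) = (2 + c)/(-4 + c))
j(-5 - 1*(-5))*337 = ((2 + (-5 - 1*(-5)))/(-4 + (-5 - 1*(-5))))*337 = ((2 + (-5 + 5))/(-4 + (-5 + 5)))*337 = ((2 + 0)/(-4 + 0))*337 = (2/(-4))*337 = -1/4*2*337 = -1/2*337 = -337/2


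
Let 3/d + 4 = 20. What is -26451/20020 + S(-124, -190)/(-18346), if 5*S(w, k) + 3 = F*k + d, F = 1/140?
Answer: -277287629/209878240 ≈ -1.3212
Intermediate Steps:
d = 3/16 (d = 3/(-4 + 20) = 3/16 ≈ 0.18750)
F = 1/140 ≈ 0.0071429
S(w, k) = -9/16 + k/700 (S(w, k) = -⅗ + (k/140 + 3/16)/5 = -⅗ + (3/16 + k/140)/5 = -⅗ + (3/80 + k/700) = -9/16 + k/700)
-26451/20020 + S(-124, -190)/(-18346) = -26451/20020 + (-9/16 + (1/700)*(-190))/(-18346) = -26451*1/20020 + (-9/16 - 19/70)*(-1/18346) = -26451/20020 - 467/560*(-1/18346) = -26451/20020 + 467/10273760 = -277287629/209878240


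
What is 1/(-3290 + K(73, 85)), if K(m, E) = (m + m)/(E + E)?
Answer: -85/279577 ≈ -0.00030403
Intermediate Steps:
K(m, E) = m/E (K(m, E) = (2*m)/((2*E)) = (2*m)*(1/(2*E)) = m/E)
1/(-3290 + K(73, 85)) = 1/(-3290 + 73/85) = 1/(-279577/85) = -85/279577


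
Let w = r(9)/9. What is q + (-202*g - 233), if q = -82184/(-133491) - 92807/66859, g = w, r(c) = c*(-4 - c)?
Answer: 1642369981772/686544213 ≈ 2392.2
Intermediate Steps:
w = -13 (w = -1*9*(4 + 9)/9 = -1*9*13*(⅑) = -117*⅑ = -13)
g = -13
q = -530319937/686544213 (q = -82184*(-1/133491) - 92807*1/66859 = 82184/133491 - 7139/5143 = -530319937/686544213 ≈ -0.77245)
q + (-202*g - 233) = -530319937/686544213 + (-202*(-13) - 233) = -530319937/686544213 + (2626 - 233) = -530319937/686544213 + 2393 = 1642369981772/686544213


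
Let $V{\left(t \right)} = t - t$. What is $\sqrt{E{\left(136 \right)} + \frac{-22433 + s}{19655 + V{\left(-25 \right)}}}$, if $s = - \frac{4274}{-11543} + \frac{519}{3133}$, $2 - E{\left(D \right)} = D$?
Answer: $\frac{i \sqrt{68279825805954781075895110}}{710807724445} \approx 11.625 i$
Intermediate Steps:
$E{\left(D \right)} = 2 - D$
$V{\left(t \right)} = 0$
$s = \frac{19381259}{36164219}$ ($s = \left(-4274\right) \left(- \frac{1}{11543}\right) + 519 \cdot \frac{1}{3133} = \frac{4274}{11543} + \frac{519}{3133} = \frac{19381259}{36164219} \approx 0.53592$)
$\sqrt{E{\left(136 \right)} + \frac{-22433 + s}{19655 + V{\left(-25 \right)}}} = \sqrt{\left(2 - 136\right) + \frac{-22433 + \frac{19381259}{36164219}}{19655 + 0}} = \sqrt{\left(2 - 136\right) - \frac{811252543568}{36164219 \cdot 19655}} = \sqrt{-134 - \frac{811252543568}{710807724445}} = \sqrt{- \frac{96059487619198}{710807724445}} = \frac{i \sqrt{68279825805954781075895110}}{710807724445}$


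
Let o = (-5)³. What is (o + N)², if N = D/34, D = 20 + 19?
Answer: 17732521/1156 ≈ 15340.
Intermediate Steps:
D = 39
o = -125
N = 39/34 ≈ 1.1471
(o + N)² = (-125 + 39/34)² = (-4211/34)² = 17732521/1156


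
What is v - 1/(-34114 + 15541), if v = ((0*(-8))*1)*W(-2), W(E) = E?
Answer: 1/18573 ≈ 5.3842e-5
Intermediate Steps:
v = 0 (v = ((0*(-8))*1)*(-2) = (0*1)*(-2) = 0*(-2) = 0)
v - 1/(-34114 + 15541) = 0 - 1/(-34114 + 15541) = 0 - 1/(-18573) = 0 - 1*(-1/18573) = 0 + 1/18573 = 1/18573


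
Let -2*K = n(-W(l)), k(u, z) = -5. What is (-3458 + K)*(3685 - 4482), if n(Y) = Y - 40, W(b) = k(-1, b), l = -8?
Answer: 5484157/2 ≈ 2.7421e+6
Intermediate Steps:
W(b) = -5
n(Y) = -40 + Y
K = 35/2 (K = -(-40 - 1*(-5))/2 = -(-40 + 5)/2 = -1/2*(-35) = 35/2 ≈ 17.500)
(-3458 + K)*(3685 - 4482) = (-3458 + 35/2)*(3685 - 4482) = -6881/2*(-797) = 5484157/2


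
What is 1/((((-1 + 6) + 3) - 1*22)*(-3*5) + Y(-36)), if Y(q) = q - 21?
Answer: 1/153 ≈ 0.0065359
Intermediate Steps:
Y(q) = -21 + q
1/((((-1 + 6) + 3) - 1*22)*(-3*5) + Y(-36)) = 1/((((-1 + 6) + 3) - 1*22)*(-3*5) + (-21 - 36)) = 1/(((5 + 3) - 22)*(-15) - 57) = 1/((8 - 22)*(-15) - 57) = 1/(-14*(-15) - 57) = 1/(210 - 57) = 1/153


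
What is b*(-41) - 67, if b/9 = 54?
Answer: -19993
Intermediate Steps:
b = 486 (b = 9*54 = 486)
b*(-41) - 67 = 486*(-41) - 67 = -19926 - 67 = -19993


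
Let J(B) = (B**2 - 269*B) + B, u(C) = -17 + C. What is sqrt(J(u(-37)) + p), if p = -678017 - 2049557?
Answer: I*sqrt(2710186) ≈ 1646.3*I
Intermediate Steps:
J(B) = B**2 - 268*B
p = -2727574
sqrt(J(u(-37)) + p) = sqrt((-17 - 37)*(-268 + (-17 - 37)) - 2727574) = sqrt(-54*(-268 - 54) - 2727574) = sqrt(-54*(-322) - 2727574) = sqrt(17388 - 2727574) = sqrt(-2710186) = I*sqrt(2710186)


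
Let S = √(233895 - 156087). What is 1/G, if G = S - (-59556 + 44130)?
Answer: 2571/39647278 - √4863/59470917 ≈ 6.3674e-5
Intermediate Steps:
S = 4*√4863 (S = √77808 = 4*√4863 ≈ 278.94)
G = 15426 + 4*√4863 (G = 4*√4863 - (-59556 + 44130) = 4*√4863 - 1*(-15426) = 4*√4863 + 15426 = 15426 + 4*√4863 ≈ 15705.)
1/G = 1/(15426 + 4*√4863)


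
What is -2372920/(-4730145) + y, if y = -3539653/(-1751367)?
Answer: 464420571585/184093774627 ≈ 2.5227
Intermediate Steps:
y = 3539653/1751367 (y = -3539653*(-1/1751367) = 3539653/1751367 ≈ 2.0211)
-2372920/(-4730145) + y = -2372920/(-4730145) + 3539653/1751367 = -2372920*(-1/4730145) + 3539653/1751367 = 474584/946029 + 3539653/1751367 = 464420571585/184093774627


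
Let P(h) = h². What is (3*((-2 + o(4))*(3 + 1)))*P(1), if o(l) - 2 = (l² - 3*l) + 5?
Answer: 108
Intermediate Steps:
o(l) = 7 + l² - 3*l (o(l) = 2 + ((l² - 3*l) + 5) = 2 + (5 + l² - 3*l) = 7 + l² - 3*l)
(3*((-2 + o(4))*(3 + 1)))*P(1) = (3*((-2 + (7 + 4² - 3*4))*(3 + 1)))*1² = (3*((-2 + (7 + 16 - 12))*4))*1 = (3*((-2 + 11)*4))*1 = (3*(9*4))*1 = (3*36)*1 = 108*1 = 108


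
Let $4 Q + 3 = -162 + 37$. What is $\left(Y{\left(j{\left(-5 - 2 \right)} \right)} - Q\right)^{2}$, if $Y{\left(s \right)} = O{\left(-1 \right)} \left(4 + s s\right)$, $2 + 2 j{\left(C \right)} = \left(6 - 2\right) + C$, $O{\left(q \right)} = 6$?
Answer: $\frac{34969}{4} \approx 8742.3$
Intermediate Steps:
$Q = -32$ ($Q = - \frac{3}{4} + \frac{-162 + 37}{4} = - \frac{3}{4} + \frac{1}{4} \left(-125\right) = - \frac{3}{4} - \frac{125}{4} = -32$)
$j{\left(C \right)} = 1 + \frac{C}{2}$ ($j{\left(C \right)} = -1 + \frac{\left(6 - 2\right) + C}{2} = -1 + \frac{4 + C}{2} = -1 + \left(2 + \frac{C}{2}\right) = 1 + \frac{C}{2}$)
$Y{\left(s \right)} = 24 + 6 s^{2}$ ($Y{\left(s \right)} = 6 \left(4 + s s\right) = 6 \left(4 + s^{2}\right) = 24 + 6 s^{2}$)
$\left(Y{\left(j{\left(-5 - 2 \right)} \right)} - Q\right)^{2} = \left(\left(24 + 6 \left(1 + \frac{-5 - 2}{2}\right)^{2}\right) - -32\right)^{2} = \left(\left(24 + 6 \left(1 + \frac{1}{2} \left(-7\right)\right)^{2}\right) + 32\right)^{2} = \left(\left(24 + 6 \left(1 - \frac{7}{2}\right)^{2}\right) + 32\right)^{2} = \left(\left(24 + 6 \left(- \frac{5}{2}\right)^{2}\right) + 32\right)^{2} = \left(\left(24 + 6 \cdot \frac{25}{4}\right) + 32\right)^{2} = \left(\left(24 + \frac{75}{2}\right) + 32\right)^{2} = \left(\frac{123}{2} + 32\right)^{2} = \left(\frac{187}{2}\right)^{2} = \frac{34969}{4}$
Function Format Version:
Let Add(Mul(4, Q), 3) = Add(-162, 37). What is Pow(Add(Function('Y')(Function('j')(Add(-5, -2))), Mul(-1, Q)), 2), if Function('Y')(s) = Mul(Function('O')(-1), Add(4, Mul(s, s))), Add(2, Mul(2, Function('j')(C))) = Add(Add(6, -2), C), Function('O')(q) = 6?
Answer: Rational(34969, 4) ≈ 8742.3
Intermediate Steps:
Q = -32 (Q = Add(Rational(-3, 4), Mul(Rational(1, 4), Add(-162, 37))) = Add(Rational(-3, 4), Mul(Rational(1, 4), -125)) = Add(Rational(-3, 4), Rational(-125, 4)) = -32)
Function('j')(C) = Add(1, Mul(Rational(1, 2), C)) (Function('j')(C) = Add(-1, Mul(Rational(1, 2), Add(Add(6, -2), C))) = Add(-1, Mul(Rational(1, 2), Add(4, C))) = Add(-1, Add(2, Mul(Rational(1, 2), C))) = Add(1, Mul(Rational(1, 2), C)))
Function('Y')(s) = Add(24, Mul(6, Pow(s, 2))) (Function('Y')(s) = Mul(6, Add(4, Mul(s, s))) = Mul(6, Add(4, Pow(s, 2))) = Add(24, Mul(6, Pow(s, 2))))
Pow(Add(Function('Y')(Function('j')(Add(-5, -2))), Mul(-1, Q)), 2) = Pow(Add(Add(24, Mul(6, Pow(Add(1, Mul(Rational(1, 2), Add(-5, -2))), 2))), Mul(-1, -32)), 2) = Pow(Add(Add(24, Mul(6, Pow(Add(1, Mul(Rational(1, 2), -7)), 2))), 32), 2) = Pow(Add(Add(24, Mul(6, Pow(Add(1, Rational(-7, 2)), 2))), 32), 2) = Pow(Add(Add(24, Mul(6, Pow(Rational(-5, 2), 2))), 32), 2) = Pow(Add(Add(24, Mul(6, Rational(25, 4))), 32), 2) = Pow(Add(Add(24, Rational(75, 2)), 32), 2) = Pow(Add(Rational(123, 2), 32), 2) = Pow(Rational(187, 2), 2) = Rational(34969, 4)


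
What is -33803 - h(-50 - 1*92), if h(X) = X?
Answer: -33661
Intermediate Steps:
-33803 - h(-50 - 1*92) = -33803 - (-50 - 1*92) = -33803 - (-50 - 92) = -33803 - 1*(-142) = -33803 + 142 = -33661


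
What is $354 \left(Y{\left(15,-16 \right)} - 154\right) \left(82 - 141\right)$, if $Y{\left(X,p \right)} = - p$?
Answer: $2882268$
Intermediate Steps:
$354 \left(Y{\left(15,-16 \right)} - 154\right) \left(82 - 141\right) = 354 \left(\left(-1\right) \left(-16\right) - 154\right) \left(82 - 141\right) = 354 \left(16 - 154\right) \left(-59\right) = 354 \left(\left(-138\right) \left(-59\right)\right) = 354 \cdot 8142 = 2882268$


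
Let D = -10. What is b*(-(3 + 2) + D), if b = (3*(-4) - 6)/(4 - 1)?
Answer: 90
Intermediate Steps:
b = -6 (b = (-12 - 6)/3 = -18*⅓ = -6)
b*(-(3 + 2) + D) = -6*(-(3 + 2) - 10) = -6*(-1*5 - 10) = -6*(-5 - 10) = -6*(-15) = 90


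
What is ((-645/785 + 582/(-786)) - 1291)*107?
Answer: -2844501375/20567 ≈ -1.3830e+5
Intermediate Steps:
((-645/785 + 582/(-786)) - 1291)*107 = ((-645*1/785 + 582*(-1/786)) - 1291)*107 = ((-129/157 - 97/131) - 1291)*107 = (-32128/20567 - 1291)*107 = -26584125/20567*107 = -2844501375/20567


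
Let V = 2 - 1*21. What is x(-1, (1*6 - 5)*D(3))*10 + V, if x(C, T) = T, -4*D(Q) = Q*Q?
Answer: -83/2 ≈ -41.500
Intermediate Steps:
D(Q) = -Q²/4 (D(Q) = -Q*Q/4 = -Q²/4)
V = -19 (V = 2 - 21 = -19)
x(-1, (1*6 - 5)*D(3))*10 + V = ((1*6 - 5)*(-¼*3²))*10 - 19 = ((6 - 5)*(-¼*9))*10 - 19 = (1*(-9/4))*10 - 19 = -9/4*10 - 19 = -45/2 - 19 = -83/2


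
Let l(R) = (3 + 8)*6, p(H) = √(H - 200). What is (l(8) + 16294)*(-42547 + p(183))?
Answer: -696068920 + 16360*I*√17 ≈ -6.9607e+8 + 67454.0*I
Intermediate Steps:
p(H) = √(-200 + H)
l(R) = 66 (l(R) = 11*6 = 66)
(l(8) + 16294)*(-42547 + p(183)) = (66 + 16294)*(-42547 + √(-200 + 183)) = 16360*(-42547 + √(-17)) = 16360*(-42547 + I*√17) = -696068920 + 16360*I*√17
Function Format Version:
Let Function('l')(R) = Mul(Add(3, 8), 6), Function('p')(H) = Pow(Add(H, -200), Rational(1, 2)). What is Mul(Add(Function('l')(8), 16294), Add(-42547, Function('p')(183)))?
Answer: Add(-696068920, Mul(16360, I, Pow(17, Rational(1, 2)))) ≈ Add(-6.9607e+8, Mul(67454., I))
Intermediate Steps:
Function('p')(H) = Pow(Add(-200, H), Rational(1, 2))
Function('l')(R) = 66 (Function('l')(R) = Mul(11, 6) = 66)
Mul(Add(Function('l')(8), 16294), Add(-42547, Function('p')(183))) = Mul(Add(66, 16294), Add(-42547, Pow(Add(-200, 183), Rational(1, 2)))) = Mul(16360, Add(-42547, Pow(-17, Rational(1, 2)))) = Mul(16360, Add(-42547, Mul(I, Pow(17, Rational(1, 2))))) = Add(-696068920, Mul(16360, I, Pow(17, Rational(1, 2))))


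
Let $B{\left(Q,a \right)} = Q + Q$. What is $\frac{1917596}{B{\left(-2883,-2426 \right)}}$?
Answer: $- \frac{958798}{2883} \approx -332.57$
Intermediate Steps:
$B{\left(Q,a \right)} = 2 Q$
$\frac{1917596}{B{\left(-2883,-2426 \right)}} = \frac{1917596}{2 \left(-2883\right)} = \frac{1917596}{-5766} = 1917596 \left(- \frac{1}{5766}\right) = - \frac{958798}{2883}$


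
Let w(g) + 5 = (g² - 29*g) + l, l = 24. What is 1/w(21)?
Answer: -1/149 ≈ -0.0067114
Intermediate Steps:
w(g) = 19 + g² - 29*g (w(g) = -5 + ((g² - 29*g) + 24) = -5 + (24 + g² - 29*g) = 19 + g² - 29*g)
1/w(21) = 1/(19 + 21² - 29*21) = 1/(19 + 441 - 609) = 1/(-149) = -1/149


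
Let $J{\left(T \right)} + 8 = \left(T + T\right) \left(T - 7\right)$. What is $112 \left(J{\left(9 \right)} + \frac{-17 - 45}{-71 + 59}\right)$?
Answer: $\frac{11144}{3} \approx 3714.7$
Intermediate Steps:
$J{\left(T \right)} = -8 + 2 T \left(-7 + T\right)$ ($J{\left(T \right)} = -8 + \left(T + T\right) \left(T - 7\right) = -8 + 2 T \left(-7 + T\right)$)
$112 \left(J{\left(9 \right)} + \frac{-17 - 45}{-71 + 59}\right) = 112 \left(\left(-8 - 126 + 2 \cdot 9^{2}\right) + \frac{-17 - 45}{-71 + 59}\right) = 112 \left(\left(-8 - 126 + 2 \cdot 81\right) - \frac{62}{-12}\right) = 112 \left(\left(-8 - 126 + 162\right) - - \frac{31}{6}\right) = 112 \left(28 + \frac{31}{6}\right) = 112 \cdot \frac{199}{6} = \frac{11144}{3}$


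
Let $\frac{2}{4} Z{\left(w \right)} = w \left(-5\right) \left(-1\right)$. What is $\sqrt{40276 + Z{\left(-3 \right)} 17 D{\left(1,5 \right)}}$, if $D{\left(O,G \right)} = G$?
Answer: $\sqrt{37726} \approx 194.23$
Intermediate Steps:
$Z{\left(w \right)} = 10 w$ ($Z{\left(w \right)} = 2 w \left(-5\right) \left(-1\right) = 2 - 5 w \left(-1\right) = 2 \cdot 5 w = 10 w$)
$\sqrt{40276 + Z{\left(-3 \right)} 17 D{\left(1,5 \right)}} = \sqrt{40276 + 10 \left(-3\right) 17 \cdot 5} = \sqrt{40276 + \left(-30\right) 17 \cdot 5} = \sqrt{40276 - 2550} = \sqrt{37726}$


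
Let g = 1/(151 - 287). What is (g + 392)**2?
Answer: 2842062721/18496 ≈ 1.5366e+5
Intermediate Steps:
g = -1/136 (g = 1/(-136) = -1/136 ≈ -0.0073529)
(g + 392)**2 = (-1/136 + 392)**2 = (53311/136)**2 = 2842062721/18496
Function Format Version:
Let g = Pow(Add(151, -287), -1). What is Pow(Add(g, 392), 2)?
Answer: Rational(2842062721, 18496) ≈ 1.5366e+5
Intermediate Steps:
g = Rational(-1, 136) (g = Pow(-136, -1) = Rational(-1, 136) ≈ -0.0073529)
Pow(Add(g, 392), 2) = Pow(Add(Rational(-1, 136), 392), 2) = Pow(Rational(53311, 136), 2) = Rational(2842062721, 18496)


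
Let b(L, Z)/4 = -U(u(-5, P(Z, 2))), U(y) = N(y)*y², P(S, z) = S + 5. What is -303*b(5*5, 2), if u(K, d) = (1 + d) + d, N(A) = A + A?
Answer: 8181000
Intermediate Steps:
P(S, z) = 5 + S
N(A) = 2*A
u(K, d) = 1 + 2*d
U(y) = 2*y³ (U(y) = (2*y)*y² = 2*y³)
b(L, Z) = -8*(11 + 2*Z)³ (b(L, Z) = 4*(-2*(1 + 2*(5 + Z))³) = 4*(-2*(1 + (10 + 2*Z))³) = 4*(-2*(11 + 2*Z)³) = -8*(11 + 2*Z)³)
-303*b(5*5, 2) = -2424*(-11 - 2*2)³ = -2424*(-11 - 4)³ = -2424*(-15)³ = -2424*(-3375) = -303*(-27000) = 8181000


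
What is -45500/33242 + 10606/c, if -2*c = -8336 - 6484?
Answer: 3852413/61580805 ≈ 0.062559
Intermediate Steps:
c = 7410 (c = -(-8336 - 6484)/2 = -½*(-14820) = 7410)
-45500/33242 + 10606/c = -45500/33242 + 10606/7410 = -45500*1/33242 + 10606*(1/7410) = -22750/16621 + 5303/3705 = 3852413/61580805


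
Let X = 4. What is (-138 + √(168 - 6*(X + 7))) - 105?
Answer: -243 + √102 ≈ -232.90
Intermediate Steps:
(-138 + √(168 - 6*(X + 7))) - 105 = (-138 + √(168 - 6*(4 + 7))) - 105 = (-138 + √(168 - 6*11)) - 105 = (-138 + √(168 - 66)) - 105 = (-138 + √102) - 105 = -243 + √102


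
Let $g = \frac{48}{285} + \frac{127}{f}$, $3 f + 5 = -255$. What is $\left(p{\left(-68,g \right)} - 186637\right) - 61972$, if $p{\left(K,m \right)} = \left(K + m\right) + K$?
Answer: $- \frac{1228806707}{4940} \approx -2.4875 \cdot 10^{5}$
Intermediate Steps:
$f = - \frac{260}{3}$ ($f = - \frac{5}{3} + \frac{1}{3} \left(-255\right) = - \frac{5}{3} - 85 = - \frac{260}{3} \approx -86.667$)
$g = - \frac{6407}{4940}$ ($g = \frac{48}{285} + \frac{127}{- \frac{260}{3}} = 48 \cdot \frac{1}{285} + 127 \left(- \frac{3}{260}\right) = \frac{16}{95} - \frac{381}{260} = - \frac{6407}{4940} \approx -1.297$)
$p{\left(K,m \right)} = m + 2 K$
$\left(p{\left(-68,g \right)} - 186637\right) - 61972 = \left(\left(- \frac{6407}{4940} + 2 \left(-68\right)\right) - 186637\right) - 61972 = \left(\left(- \frac{6407}{4940} - 136\right) - 186637\right) - 61972 = \left(- \frac{678247}{4940} - 186637\right) - 61972 = - \frac{922665027}{4940} - 61972 = - \frac{1228806707}{4940}$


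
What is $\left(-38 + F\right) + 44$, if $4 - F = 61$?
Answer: $-51$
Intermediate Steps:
$F = -57$ ($F = 4 - 61 = -57$)
$\left(-38 + F\right) + 44 = \left(-38 - 57\right) + 44 = -95 + 44 = -51$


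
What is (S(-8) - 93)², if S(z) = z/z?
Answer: 8464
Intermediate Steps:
S(z) = 1
(S(-8) - 93)² = (1 - 93)² = (-92)² = 8464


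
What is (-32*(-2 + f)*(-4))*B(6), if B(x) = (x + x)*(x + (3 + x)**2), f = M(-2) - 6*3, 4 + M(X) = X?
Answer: -3474432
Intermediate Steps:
M(X) = -4 + X
f = -24 (f = (-4 - 2) - 6*3 = -6 - 1*18 = -6 - 18 = -24)
B(x) = 2*x*(x + (3 + x)**2) (B(x) = (2*x)*(x + (3 + x)**2) = 2*x*(x + (3 + x)**2))
(-32*(-2 + f)*(-4))*B(6) = (-32*(-2 - 24)*(-4))*(2*6*(6 + (3 + 6)**2)) = (-(-832)*(-4))*(2*6*(6 + 9**2)) = (-32*104)*(2*6*(6 + 81)) = -6656*6*87 = -3328*1044 = -3474432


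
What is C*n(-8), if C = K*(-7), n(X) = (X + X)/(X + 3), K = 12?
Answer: -1344/5 ≈ -268.80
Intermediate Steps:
n(X) = 2*X/(3 + X) (n(X) = (2*X)/(3 + X) = 2*X/(3 + X))
C = -84 (C = 12*(-7) = -84)
C*n(-8) = -168*(-8)/(3 - 8) = -168*(-8)/(-5) = -168*(-8)*(-1)/5 = -84*16/5 = -1344/5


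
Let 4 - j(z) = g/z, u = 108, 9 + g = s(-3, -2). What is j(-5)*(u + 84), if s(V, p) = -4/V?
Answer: 2368/5 ≈ 473.60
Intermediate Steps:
g = -23/3 (g = -9 - 4/(-3) = -9 - 4*(-⅓) = -9 + 4/3 = -23/3 ≈ -7.6667)
j(z) = 4 + 23/(3*z) (j(z) = 4 - (-23)/(3*z) = 4 + 23/(3*z))
j(-5)*(u + 84) = (4 + (23/3)/(-5))*(108 + 84) = (4 + (23/3)*(-⅕))*192 = (4 - 23/15)*192 = (37/15)*192 = 2368/5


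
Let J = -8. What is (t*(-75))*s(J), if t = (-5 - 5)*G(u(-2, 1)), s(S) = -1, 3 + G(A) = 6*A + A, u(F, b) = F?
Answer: 12750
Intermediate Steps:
G(A) = -3 + 7*A (G(A) = -3 + (6*A + A) = -3 + 7*A)
t = 170 (t = (-5 - 5)*(-3 + 7*(-2)) = -10*(-3 - 14) = -10*(-17) = 170)
(t*(-75))*s(J) = (170*(-75))*(-1) = -12750*(-1) = 12750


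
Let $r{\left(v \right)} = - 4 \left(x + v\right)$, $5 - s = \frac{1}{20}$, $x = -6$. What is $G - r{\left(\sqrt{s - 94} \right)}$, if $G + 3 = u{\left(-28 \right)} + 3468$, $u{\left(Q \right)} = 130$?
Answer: $3571 + \frac{2 i \sqrt{8905}}{5} \approx 3571.0 + 37.747 i$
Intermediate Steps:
$s = \frac{99}{20}$ ($s = 5 - \frac{1}{20} = \frac{99}{20} \approx 4.95$)
$r{\left(v \right)} = 24 - 4 v$ ($r{\left(v \right)} = - 4 \left(-6 + v\right) = 24 - 4 v$)
$G = 3595$ ($G = -3 + \left(130 + 3468\right) = -3 + 3598 = 3595$)
$G - r{\left(\sqrt{s - 94} \right)} = 3595 - \left(24 - 4 \sqrt{\frac{99}{20} - 94}\right) = 3595 - \left(24 - 4 \sqrt{- \frac{1781}{20}}\right) = 3595 - \left(24 - 4 \frac{i \sqrt{8905}}{10}\right) = 3595 - \left(24 - \frac{2 i \sqrt{8905}}{5}\right) = 3571 + \frac{2 i \sqrt{8905}}{5}$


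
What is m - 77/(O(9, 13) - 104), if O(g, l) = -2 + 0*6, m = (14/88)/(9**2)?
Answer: 137585/188892 ≈ 0.72838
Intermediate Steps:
m = 7/3564 (m = (14*(1/88))/81 = (7/44)*(1/81) = 7/3564 ≈ 0.0019641)
O(g, l) = -2 (O(g, l) = -2 + 0 = -2)
m - 77/(O(9, 13) - 104) = 7/3564 - 77/(-2 - 104) = 7/3564 - 77/(-106) = 7/3564 - 1/106*(-77) = 7/3564 + 77/106 = 137585/188892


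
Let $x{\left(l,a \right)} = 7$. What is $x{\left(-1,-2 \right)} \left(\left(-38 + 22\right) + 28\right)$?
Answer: $84$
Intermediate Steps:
$x{\left(-1,-2 \right)} \left(\left(-38 + 22\right) + 28\right) = 7 \left(\left(-38 + 22\right) + 28\right) = 7 \left(-16 + 28\right) = 7 \cdot 12 = 84$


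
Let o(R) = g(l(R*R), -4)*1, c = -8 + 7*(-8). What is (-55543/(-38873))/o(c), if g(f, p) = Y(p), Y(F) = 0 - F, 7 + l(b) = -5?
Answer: 55543/155492 ≈ 0.35721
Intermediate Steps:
l(b) = -12 (l(b) = -7 - 5 = -12)
Y(F) = -F
g(f, p) = -p
c = -64 (c = -8 - 56 = -64)
o(R) = 4 (o(R) = -1*(-4)*1 = 4*1 = 4)
(-55543/(-38873))/o(c) = -55543/(-38873)/4 = -55543*(-1/38873)*(1/4) = (55543/38873)*(1/4) = 55543/155492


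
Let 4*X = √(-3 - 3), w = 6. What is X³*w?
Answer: -9*I*√6/16 ≈ -1.3778*I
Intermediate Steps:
X = I*√6/4 (X = √(-3 - 3)/4 = √(-6)/4 = (I*√6)/4 = I*√6/4 ≈ 0.61237*I)
X³*w = (I*√6/4)³*6 = -3*I*√6/32*6 = -9*I*√6/16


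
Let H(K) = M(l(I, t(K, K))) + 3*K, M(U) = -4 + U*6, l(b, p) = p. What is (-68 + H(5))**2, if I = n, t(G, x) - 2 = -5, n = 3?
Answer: 5625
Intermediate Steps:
t(G, x) = -3 (t(G, x) = 2 - 5 = -3)
I = 3
M(U) = -4 + 6*U
H(K) = -22 + 3*K (H(K) = (-4 + 6*(-3)) + 3*K = (-4 - 18) + 3*K = -22 + 3*K)
(-68 + H(5))**2 = (-68 + (-22 + 3*5))**2 = (-68 + (-22 + 15))**2 = (-68 - 7)**2 = (-75)**2 = 5625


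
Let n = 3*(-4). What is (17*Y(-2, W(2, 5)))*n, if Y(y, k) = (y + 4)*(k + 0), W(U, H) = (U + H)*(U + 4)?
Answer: -17136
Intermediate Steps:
W(U, H) = (4 + U)*(H + U) (W(U, H) = (H + U)*(4 + U) = (4 + U)*(H + U))
Y(y, k) = k*(4 + y) (Y(y, k) = (4 + y)*k = k*(4 + y))
n = -12
(17*Y(-2, W(2, 5)))*n = (17*((2**2 + 4*5 + 4*2 + 5*2)*(4 - 2)))*(-12) = (17*((4 + 20 + 8 + 10)*2))*(-12) = (17*(42*2))*(-12) = (17*84)*(-12) = 1428*(-12) = -17136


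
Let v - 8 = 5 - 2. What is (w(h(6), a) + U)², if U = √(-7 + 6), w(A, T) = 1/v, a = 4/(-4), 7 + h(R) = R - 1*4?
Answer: -120/121 + 2*I/11 ≈ -0.99174 + 0.18182*I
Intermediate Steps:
h(R) = -11 + R (h(R) = -7 + (R - 1*4) = -7 + (R - 4) = -7 + (-4 + R) = -11 + R)
a = -1 (a = 4*(-¼) = -1)
v = 11 (v = 8 + (5 - 2) = 8 + 3 = 11)
w(A, T) = 1/11
U = I (U = √(-1) = I ≈ 1.0*I)
(w(h(6), a) + U)² = (1/11 + I)²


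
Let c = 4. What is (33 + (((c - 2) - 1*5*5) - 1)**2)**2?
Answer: 370881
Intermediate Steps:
(33 + (((c - 2) - 1*5*5) - 1)**2)**2 = (33 + (((4 - 2) - 1*5*5) - 1)**2)**2 = (33 + ((2 - 5*5) - 1)**2)**2 = (33 + ((2 - 25) - 1)**2)**2 = (33 + (-23 - 1)**2)**2 = (33 + (-24)**2)**2 = (33 + 576)**2 = 609**2 = 370881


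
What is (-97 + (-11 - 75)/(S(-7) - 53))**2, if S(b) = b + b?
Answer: 41126569/4489 ≈ 9161.6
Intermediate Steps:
S(b) = 2*b
(-97 + (-11 - 75)/(S(-7) - 53))**2 = (-97 + (-11 - 75)/(2*(-7) - 53))**2 = (-97 - 86/(-14 - 53))**2 = (-97 - 86/(-67))**2 = (-97 - 86*(-1/67))**2 = (-97 + 86/67)**2 = (-6413/67)**2 = 41126569/4489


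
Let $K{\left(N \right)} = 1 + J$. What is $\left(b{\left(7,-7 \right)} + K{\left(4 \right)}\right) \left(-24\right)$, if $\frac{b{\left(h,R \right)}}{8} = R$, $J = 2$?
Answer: $1272$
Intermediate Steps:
$b{\left(h,R \right)} = 8 R$
$K{\left(N \right)} = 3$ ($K{\left(N \right)} = 1 + 2 = 3$)
$\left(b{\left(7,-7 \right)} + K{\left(4 \right)}\right) \left(-24\right) = \left(8 \left(-7\right) + 3\right) \left(-24\right) = \left(-56 + 3\right) \left(-24\right) = \left(-53\right) \left(-24\right) = 1272$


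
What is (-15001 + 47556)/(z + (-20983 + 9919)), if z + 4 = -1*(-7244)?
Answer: -32555/3824 ≈ -8.5133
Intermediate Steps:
z = 7240 (z = -4 - 1*(-7244) = -4 + 7244 = 7240)
(-15001 + 47556)/(z + (-20983 + 9919)) = (-15001 + 47556)/(7240 + (-20983 + 9919)) = 32555/(7240 - 11064) = 32555/(-3824) = 32555*(-1/3824) = -32555/3824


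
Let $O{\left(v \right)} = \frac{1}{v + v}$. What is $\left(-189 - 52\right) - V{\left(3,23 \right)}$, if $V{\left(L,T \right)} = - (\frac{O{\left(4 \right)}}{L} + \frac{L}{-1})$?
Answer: $- \frac{5855}{24} \approx -243.96$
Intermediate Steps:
$O{\left(v \right)} = \frac{1}{2 v}$
$V{\left(L,T \right)} = L - \frac{1}{8 L}$ ($V{\left(L,T \right)} = - (\frac{\frac{1}{2} \cdot \frac{1}{4}}{L} + \frac{L}{-1}) = - (\frac{\frac{1}{2} \cdot \frac{1}{4}}{L} + L \left(-1\right)) = - (\frac{1}{8 L} - L) = - (- L + \frac{1}{8 L}) = L - \frac{1}{8 L}$)
$\left(-189 - 52\right) - V{\left(3,23 \right)} = \left(-189 - 52\right) - \left(3 - \frac{1}{8 \cdot 3}\right) = \left(-189 - 52\right) - \left(3 - \frac{1}{24}\right) = -241 - \left(3 - \frac{1}{24}\right) = -241 - \frac{71}{24} = - \frac{5855}{24}$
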